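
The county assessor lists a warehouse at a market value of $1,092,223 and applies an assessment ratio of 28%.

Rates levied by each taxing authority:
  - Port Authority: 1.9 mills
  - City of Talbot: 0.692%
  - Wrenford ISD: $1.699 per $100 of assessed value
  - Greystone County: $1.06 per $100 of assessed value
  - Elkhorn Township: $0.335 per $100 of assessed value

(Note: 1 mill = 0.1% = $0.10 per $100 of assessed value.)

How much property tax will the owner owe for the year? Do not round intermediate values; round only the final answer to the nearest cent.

Assessed value = $1,092,223 × 0.28 = $305,822.44
Port Authority: $305,822.44 × 0.0019 = $581.062636
City of Talbot: $305,822.44 × 0.00692 = $2,116.2912848
Wrenford ISD: $305,822.44 × 0.01699 = $5,195.9232556
Greystone County: $305,822.44 × 0.0106 = $3,241.717864
Elkhorn Township: $305,822.44 × 0.00335 = $1,024.505174
Total = $12,159.5002144

$12,159.50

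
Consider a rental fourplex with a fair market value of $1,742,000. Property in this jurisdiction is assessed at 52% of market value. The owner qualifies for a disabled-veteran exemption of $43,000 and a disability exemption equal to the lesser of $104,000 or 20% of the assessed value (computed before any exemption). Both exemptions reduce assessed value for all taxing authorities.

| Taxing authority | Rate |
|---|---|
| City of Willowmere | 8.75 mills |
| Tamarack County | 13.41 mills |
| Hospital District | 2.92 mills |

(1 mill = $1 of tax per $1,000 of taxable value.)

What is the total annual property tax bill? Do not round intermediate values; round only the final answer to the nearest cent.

Assessed value = $1,742,000 × 0.52 = $905,840
Disability exemption = min($104,000, 20% × $905,840) = min($104,000, $181,168) = $104,000 (dollar cap binds)
Taxable value = $905,840 − $43,000 − $104,000 = $758,840
City of Willowmere: $758,840 × 0.00875 = $6,639.85
Tamarack County: $758,840 × 0.01341 = $10,176.0444
Hospital District: $758,840 × 0.00292 = $2,215.8128
Total = $19,031.7072

$19,031.71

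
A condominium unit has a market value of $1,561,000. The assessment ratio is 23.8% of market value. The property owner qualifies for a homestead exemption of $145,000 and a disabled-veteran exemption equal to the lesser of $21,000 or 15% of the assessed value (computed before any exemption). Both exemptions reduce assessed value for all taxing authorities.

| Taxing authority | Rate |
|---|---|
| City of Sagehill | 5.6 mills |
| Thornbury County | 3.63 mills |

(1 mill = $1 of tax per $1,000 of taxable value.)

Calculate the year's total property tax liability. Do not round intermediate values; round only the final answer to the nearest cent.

Assessed value = $1,561,000 × 0.238 = $371,518
Disabled-veteran exemption = min($21,000, 15% × $371,518) = min($21,000, $55,727.7) = $21,000 (dollar cap binds)
Taxable value = $371,518 − $145,000 − $21,000 = $205,518
City of Sagehill: $205,518 × 0.0056 = $1,150.9008
Thornbury County: $205,518 × 0.00363 = $746.03034
Total = $1,896.93114

$1,896.93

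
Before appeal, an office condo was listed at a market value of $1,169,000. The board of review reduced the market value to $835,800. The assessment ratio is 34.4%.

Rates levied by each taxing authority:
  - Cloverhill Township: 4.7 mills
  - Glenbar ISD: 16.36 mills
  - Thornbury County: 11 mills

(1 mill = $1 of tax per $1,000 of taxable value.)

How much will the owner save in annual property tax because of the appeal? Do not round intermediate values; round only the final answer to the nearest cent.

Old assessed value = $1,169,000 × 0.344 = $402,136
New assessed value = $835,800 × 0.344 = $287,515.2
Combined rate = 0.0047 + 0.01636 + 0.011 = 0.03206
Old tax = $402,136 × 0.03206 = $12,892.48016
New tax = $287,515.2 × 0.03206 = $9,217.737312
Reduction = $12,892.48016 − $9,217.737312 = $3,674.742848

$3,674.74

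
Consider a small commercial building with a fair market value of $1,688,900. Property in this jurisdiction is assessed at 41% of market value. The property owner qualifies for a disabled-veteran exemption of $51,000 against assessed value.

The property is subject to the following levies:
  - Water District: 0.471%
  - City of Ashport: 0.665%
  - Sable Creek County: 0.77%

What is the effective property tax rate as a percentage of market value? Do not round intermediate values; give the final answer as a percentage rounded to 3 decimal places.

Assessed value = $1,688,900 × 0.41 = $692,449
Taxable value = $692,449 − $51,000 = $641,449
Water District: $641,449 × 0.00471 = $3,021.22479
City of Ashport: $641,449 × 0.00665 = $4,265.63585
Sable Creek County: $641,449 × 0.0077 = $4,939.1573
Total tax = $12,226.01794
Effective rate = $12,226.01794 ÷ $1,688,900 = 0.724% of market value

0.724%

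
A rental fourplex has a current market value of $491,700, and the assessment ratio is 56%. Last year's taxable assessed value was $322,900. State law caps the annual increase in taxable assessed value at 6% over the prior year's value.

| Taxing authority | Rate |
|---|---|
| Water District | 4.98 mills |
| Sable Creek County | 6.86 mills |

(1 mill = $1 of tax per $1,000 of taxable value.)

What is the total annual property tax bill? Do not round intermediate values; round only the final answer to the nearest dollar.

Uncapped assessed value = $491,700 × 0.56 = $275,352
Cap limit = $322,900 × 1.06 = $342,274
Taxable assessed value = min($275,352, $342,274) = $275,352 (cap does not bind)
Water District: $275,352 × 0.00498 = $1,371.25296
Sable Creek County: $275,352 × 0.00686 = $1,888.91472
Total = $3,260.16768

$3,260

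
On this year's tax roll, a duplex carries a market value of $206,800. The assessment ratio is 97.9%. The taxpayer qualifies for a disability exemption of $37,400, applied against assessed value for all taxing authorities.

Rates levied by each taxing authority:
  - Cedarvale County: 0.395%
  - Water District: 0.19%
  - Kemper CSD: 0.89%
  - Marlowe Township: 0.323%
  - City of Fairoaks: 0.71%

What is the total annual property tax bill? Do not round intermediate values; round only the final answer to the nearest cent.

$4,139.63

Assessed value = $206,800 × 0.979 = $202,457.2
Taxable value = $202,457.2 − $37,400 = $165,057.2
Cedarvale County: $165,057.2 × 0.00395 = $651.97594
Water District: $165,057.2 × 0.0019 = $313.60868
Kemper CSD: $165,057.2 × 0.0089 = $1,469.00908
Marlowe Township: $165,057.2 × 0.00323 = $533.134756
City of Fairoaks: $165,057.2 × 0.0071 = $1,171.90612
Total = $651.97594 + $313.60868 + $1,469.00908 + $533.134756 + $1,171.90612 = $4,139.634576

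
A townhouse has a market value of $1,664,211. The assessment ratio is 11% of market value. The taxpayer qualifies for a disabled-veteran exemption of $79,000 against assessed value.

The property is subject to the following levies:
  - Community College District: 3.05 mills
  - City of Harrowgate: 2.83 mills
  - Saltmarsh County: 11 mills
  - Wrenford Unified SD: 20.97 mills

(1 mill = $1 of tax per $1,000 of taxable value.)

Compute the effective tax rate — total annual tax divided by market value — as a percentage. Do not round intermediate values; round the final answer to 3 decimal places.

0.237%

Assessed value = $1,664,211 × 0.11 = $183,063.21
Taxable value = $183,063.21 − $79,000 = $104,063.21
Community College District: $104,063.21 × 0.00305 = $317.3927905
City of Harrowgate: $104,063.21 × 0.00283 = $294.4988843
Saltmarsh County: $104,063.21 × 0.011 = $1,144.69531
Wrenford Unified SD: $104,063.21 × 0.02097 = $2,182.2055137
Total tax = $3,938.7924985
Effective rate = $3,938.7924985 ÷ $1,664,211 = 0.237% of market value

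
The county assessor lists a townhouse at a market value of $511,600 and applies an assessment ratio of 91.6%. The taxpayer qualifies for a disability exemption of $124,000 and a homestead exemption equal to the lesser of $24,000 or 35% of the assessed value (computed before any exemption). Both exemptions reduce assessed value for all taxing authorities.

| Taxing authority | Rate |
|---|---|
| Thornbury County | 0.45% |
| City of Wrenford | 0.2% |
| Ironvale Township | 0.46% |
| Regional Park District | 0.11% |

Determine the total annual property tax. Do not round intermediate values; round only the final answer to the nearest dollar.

$3,912

Assessed value = $511,600 × 0.916 = $468,625.6
Homestead exemption = min($24,000, 35% × $468,625.6) = min($24,000, $164,018.96) = $24,000 (dollar cap binds)
Taxable value = $468,625.6 − $124,000 − $24,000 = $320,625.6
Thornbury County: $320,625.6 × 0.0045 = $1,442.8152
City of Wrenford: $320,625.6 × 0.002 = $641.2512
Ironvale Township: $320,625.6 × 0.0046 = $1,474.87776
Regional Park District: $320,625.6 × 0.0011 = $352.68816
Total = $3,911.63232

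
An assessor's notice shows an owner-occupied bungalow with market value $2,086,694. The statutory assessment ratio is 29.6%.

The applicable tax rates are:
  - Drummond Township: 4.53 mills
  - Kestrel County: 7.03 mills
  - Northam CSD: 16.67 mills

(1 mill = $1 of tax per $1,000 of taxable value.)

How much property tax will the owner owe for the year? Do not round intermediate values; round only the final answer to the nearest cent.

Assessed value = $2,086,694 × 0.296 = $617,661.424
Drummond Township: $617,661.424 × 0.00453 = $2,798.00625072
Kestrel County: $617,661.424 × 0.00703 = $4,342.15981072
Northam CSD: $617,661.424 × 0.01667 = $10,296.41593808
Total = $2,798.00625072 + $4,342.15981072 + $10,296.41593808 = $17,436.58199952

$17,436.58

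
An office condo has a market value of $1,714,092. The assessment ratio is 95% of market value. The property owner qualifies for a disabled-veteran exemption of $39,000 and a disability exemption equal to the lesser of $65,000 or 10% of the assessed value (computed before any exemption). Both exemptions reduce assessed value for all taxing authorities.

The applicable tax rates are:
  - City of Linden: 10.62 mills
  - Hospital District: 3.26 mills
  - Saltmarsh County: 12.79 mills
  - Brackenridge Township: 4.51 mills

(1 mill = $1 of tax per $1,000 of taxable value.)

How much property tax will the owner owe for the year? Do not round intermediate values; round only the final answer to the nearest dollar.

$47,530

Assessed value = $1,714,092 × 0.95 = $1,628,387.4
Disability exemption = min($65,000, 10% × $1,628,387.4) = min($65,000, $162,838.74) = $65,000 (dollar cap binds)
Taxable value = $1,628,387.4 − $39,000 − $65,000 = $1,524,387.4
City of Linden: $1,524,387.4 × 0.01062 = $16,188.994188
Hospital District: $1,524,387.4 × 0.00326 = $4,969.502924
Saltmarsh County: $1,524,387.4 × 0.01279 = $19,496.914846
Brackenridge Township: $1,524,387.4 × 0.00451 = $6,874.987174
Total = $47,530.399132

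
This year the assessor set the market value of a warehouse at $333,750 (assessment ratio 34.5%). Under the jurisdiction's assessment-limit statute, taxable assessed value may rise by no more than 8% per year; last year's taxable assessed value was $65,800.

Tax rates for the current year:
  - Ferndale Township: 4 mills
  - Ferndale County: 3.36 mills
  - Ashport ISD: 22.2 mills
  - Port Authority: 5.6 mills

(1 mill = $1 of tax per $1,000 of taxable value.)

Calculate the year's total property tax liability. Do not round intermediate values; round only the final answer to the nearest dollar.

Uncapped assessed value = $333,750 × 0.345 = $115,143.75
Cap limit = $65,800 × 1.08 = $71,064
Taxable assessed value = min($115,143.75, $71,064) = $71,064 (cap binds)
Ferndale Township: $71,064 × 0.004 = $284.256
Ferndale County: $71,064 × 0.00336 = $238.77504
Ashport ISD: $71,064 × 0.0222 = $1,577.6208
Port Authority: $71,064 × 0.0056 = $397.9584
Total = $2,498.61024

$2,499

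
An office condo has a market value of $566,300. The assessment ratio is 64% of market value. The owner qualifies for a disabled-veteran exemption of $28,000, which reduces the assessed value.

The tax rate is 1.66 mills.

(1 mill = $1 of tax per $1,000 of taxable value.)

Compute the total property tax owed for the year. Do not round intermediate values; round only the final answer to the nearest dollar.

Assessed value = $566,300 × 0.64 = $362,432
Taxable value = $362,432 − $28,000 = $334,432
Tax = $334,432 × 0.00166 = $555.15712

$555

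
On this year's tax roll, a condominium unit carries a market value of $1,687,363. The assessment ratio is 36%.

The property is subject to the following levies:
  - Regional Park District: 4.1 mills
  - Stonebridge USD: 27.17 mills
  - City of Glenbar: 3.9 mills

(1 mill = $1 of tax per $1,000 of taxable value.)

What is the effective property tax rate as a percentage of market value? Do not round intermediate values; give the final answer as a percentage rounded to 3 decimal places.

1.266%

Assessed value = $1,687,363 × 0.36 = $607,450.68
Regional Park District: $607,450.68 × 0.0041 = $2,490.547788
Stonebridge USD: $607,450.68 × 0.02717 = $16,504.4349756
City of Glenbar: $607,450.68 × 0.0039 = $2,369.057652
Total tax = $21,364.0404156
Effective rate = $21,364.0404156 ÷ $1,687,363 = 1.266% of market value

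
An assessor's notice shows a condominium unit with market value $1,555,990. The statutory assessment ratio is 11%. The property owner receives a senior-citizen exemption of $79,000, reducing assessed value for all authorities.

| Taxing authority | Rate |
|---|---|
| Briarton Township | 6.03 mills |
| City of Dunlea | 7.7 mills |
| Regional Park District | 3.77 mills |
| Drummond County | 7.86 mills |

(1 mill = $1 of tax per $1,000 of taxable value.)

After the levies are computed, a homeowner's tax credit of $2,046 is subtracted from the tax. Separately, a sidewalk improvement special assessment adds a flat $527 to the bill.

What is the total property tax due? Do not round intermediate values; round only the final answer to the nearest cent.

$818.15

Assessed value = $1,555,990 × 0.11 = $171,158.9
Taxable value = $171,158.9 − $79,000 = $92,158.9
Briarton Township: $92,158.9 × 0.00603 = $555.718167
City of Dunlea: $92,158.9 × 0.0077 = $709.62353
Regional Park District: $92,158.9 × 0.00377 = $347.439053
Drummond County: $92,158.9 × 0.00786 = $724.368954
Levies subtotal = $2,337.149704
After credit = $2,337.149704 − $2,046 = $291.149704
Total = $291.149704 + $527 = $818.149704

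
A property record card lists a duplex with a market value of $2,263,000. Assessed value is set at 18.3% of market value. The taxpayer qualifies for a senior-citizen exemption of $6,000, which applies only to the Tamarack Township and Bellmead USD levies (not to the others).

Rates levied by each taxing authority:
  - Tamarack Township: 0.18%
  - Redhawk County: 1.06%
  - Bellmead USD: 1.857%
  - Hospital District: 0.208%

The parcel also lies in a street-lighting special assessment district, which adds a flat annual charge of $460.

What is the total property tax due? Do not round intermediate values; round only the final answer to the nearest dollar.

$14,025

Assessed value = $2,263,000 × 0.183 = $414,129
Tamarack Township: ($414,129 − $6,000) × 0.0018 = $408,129 × 0.0018 = $734.6322
Redhawk County: $414,129 × 0.0106 = $4,389.7674
Bellmead USD: ($414,129 − $6,000) × 0.01857 = $408,129 × 0.01857 = $7,578.95553
Hospital District: $414,129 × 0.00208 = $861.38832
Levies subtotal = $13,564.74345
Total = $13,564.74345 + $460 = $14,024.74345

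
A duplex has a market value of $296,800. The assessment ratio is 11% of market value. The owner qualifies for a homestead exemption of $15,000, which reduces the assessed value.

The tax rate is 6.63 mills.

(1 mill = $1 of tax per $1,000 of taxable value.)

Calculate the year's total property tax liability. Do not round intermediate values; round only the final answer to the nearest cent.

Assessed value = $296,800 × 0.11 = $32,648
Taxable value = $32,648 − $15,000 = $17,648
Tax = $17,648 × 0.00663 = $117.00624

$117.01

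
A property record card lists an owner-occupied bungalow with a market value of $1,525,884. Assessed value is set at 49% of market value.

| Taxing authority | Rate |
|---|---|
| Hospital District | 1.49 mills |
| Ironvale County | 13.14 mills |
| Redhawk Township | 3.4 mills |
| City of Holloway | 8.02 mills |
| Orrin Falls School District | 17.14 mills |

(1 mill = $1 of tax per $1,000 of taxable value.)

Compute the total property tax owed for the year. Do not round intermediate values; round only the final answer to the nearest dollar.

Assessed value = $1,525,884 × 0.49 = $747,683.16
Hospital District: $747,683.16 × 0.00149 = $1,114.0479084
Ironvale County: $747,683.16 × 0.01314 = $9,824.5567224
Redhawk Township: $747,683.16 × 0.0034 = $2,542.122744
City of Holloway: $747,683.16 × 0.00802 = $5,996.4189432
Orrin Falls School District: $747,683.16 × 0.01714 = $12,815.2893624
Total = $1,114.0479084 + $9,824.5567224 + $2,542.122744 + $5,996.4189432 + $12,815.2893624 = $32,292.4356804

$32,292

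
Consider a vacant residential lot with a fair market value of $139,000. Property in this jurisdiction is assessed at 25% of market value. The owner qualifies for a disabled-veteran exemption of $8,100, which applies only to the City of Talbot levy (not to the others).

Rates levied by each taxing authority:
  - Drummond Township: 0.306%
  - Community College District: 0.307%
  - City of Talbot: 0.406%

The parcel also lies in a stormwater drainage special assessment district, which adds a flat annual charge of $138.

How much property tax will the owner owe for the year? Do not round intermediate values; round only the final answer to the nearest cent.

Assessed value = $139,000 × 0.25 = $34,750
Drummond Township: $34,750 × 0.00306 = $106.335
Community College District: $34,750 × 0.00307 = $106.6825
City of Talbot: ($34,750 − $8,100) × 0.00406 = $26,650 × 0.00406 = $108.199
Levies subtotal = $321.2165
Total = $321.2165 + $138 = $459.2165

$459.22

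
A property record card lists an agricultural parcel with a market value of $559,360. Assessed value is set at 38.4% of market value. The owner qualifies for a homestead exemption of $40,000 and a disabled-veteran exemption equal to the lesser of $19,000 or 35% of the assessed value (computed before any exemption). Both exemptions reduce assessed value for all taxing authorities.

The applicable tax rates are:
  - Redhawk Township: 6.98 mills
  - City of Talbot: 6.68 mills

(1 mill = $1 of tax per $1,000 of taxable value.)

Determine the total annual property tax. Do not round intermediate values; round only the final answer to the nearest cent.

Assessed value = $559,360 × 0.384 = $214,794.24
Disabled-veteran exemption = min($19,000, 35% × $214,794.24) = min($19,000, $75,177.984) = $19,000 (dollar cap binds)
Taxable value = $214,794.24 − $40,000 − $19,000 = $155,794.24
Redhawk Township: $155,794.24 × 0.00698 = $1,087.4437952
City of Talbot: $155,794.24 × 0.00668 = $1,040.7055232
Total = $2,128.1493184

$2,128.15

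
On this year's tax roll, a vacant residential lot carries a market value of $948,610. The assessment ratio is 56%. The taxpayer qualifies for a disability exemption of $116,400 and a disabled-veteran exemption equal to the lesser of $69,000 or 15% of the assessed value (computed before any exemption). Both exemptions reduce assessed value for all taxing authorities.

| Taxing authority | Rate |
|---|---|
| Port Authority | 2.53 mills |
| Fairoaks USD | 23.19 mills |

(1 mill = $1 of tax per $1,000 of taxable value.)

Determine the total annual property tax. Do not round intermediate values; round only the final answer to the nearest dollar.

Assessed value = $948,610 × 0.56 = $531,221.6
Disabled-veteran exemption = min($69,000, 15% × $531,221.6) = min($69,000, $79,683.24) = $69,000 (dollar cap binds)
Taxable value = $531,221.6 − $116,400 − $69,000 = $345,821.6
Port Authority: $345,821.6 × 0.00253 = $874.928648
Fairoaks USD: $345,821.6 × 0.02319 = $8,019.602904
Total = $8,894.531552

$8,895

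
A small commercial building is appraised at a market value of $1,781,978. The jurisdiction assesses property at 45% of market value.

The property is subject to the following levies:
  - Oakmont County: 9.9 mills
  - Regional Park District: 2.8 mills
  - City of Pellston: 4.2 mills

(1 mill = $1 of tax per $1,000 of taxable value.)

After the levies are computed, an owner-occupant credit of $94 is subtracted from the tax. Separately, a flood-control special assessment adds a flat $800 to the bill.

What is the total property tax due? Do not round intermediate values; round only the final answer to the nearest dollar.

$14,258

Assessed value = $1,781,978 × 0.45 = $801,890.1
Oakmont County: $801,890.1 × 0.0099 = $7,938.71199
Regional Park District: $801,890.1 × 0.0028 = $2,245.29228
City of Pellston: $801,890.1 × 0.0042 = $3,367.93842
Levies subtotal = $13,551.94269
After credit = $13,551.94269 − $94 = $13,457.94269
Total = $13,457.94269 + $800 = $14,257.94269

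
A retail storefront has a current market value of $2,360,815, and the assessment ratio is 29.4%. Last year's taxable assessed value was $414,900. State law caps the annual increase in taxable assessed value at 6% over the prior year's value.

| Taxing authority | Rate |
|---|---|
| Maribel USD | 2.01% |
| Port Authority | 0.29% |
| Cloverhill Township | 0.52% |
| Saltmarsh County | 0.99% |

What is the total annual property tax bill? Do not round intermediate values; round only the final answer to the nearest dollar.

$16,756

Uncapped assessed value = $2,360,815 × 0.294 = $694,079.61
Cap limit = $414,900 × 1.06 = $439,794
Taxable assessed value = min($694,079.61, $439,794) = $439,794 (cap binds)
Maribel USD: $439,794 × 0.0201 = $8,839.8594
Port Authority: $439,794 × 0.0029 = $1,275.4026
Cloverhill Township: $439,794 × 0.0052 = $2,286.9288
Saltmarsh County: $439,794 × 0.0099 = $4,353.9606
Total = $16,756.1514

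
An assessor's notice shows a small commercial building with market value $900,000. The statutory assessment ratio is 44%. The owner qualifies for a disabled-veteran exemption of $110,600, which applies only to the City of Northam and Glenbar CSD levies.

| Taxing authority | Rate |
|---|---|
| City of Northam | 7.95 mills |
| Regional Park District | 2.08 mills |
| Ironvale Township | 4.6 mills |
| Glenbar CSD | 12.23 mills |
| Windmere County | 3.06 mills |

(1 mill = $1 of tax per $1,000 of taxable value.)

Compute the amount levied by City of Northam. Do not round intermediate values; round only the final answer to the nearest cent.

Assessed value = $900,000 × 0.44 = $396,000
City of Northam taxable value = $396,000 − $110,600 = $285,400
City of Northam levy = $285,400 × 0.00795 = $2,268.93

$2,268.93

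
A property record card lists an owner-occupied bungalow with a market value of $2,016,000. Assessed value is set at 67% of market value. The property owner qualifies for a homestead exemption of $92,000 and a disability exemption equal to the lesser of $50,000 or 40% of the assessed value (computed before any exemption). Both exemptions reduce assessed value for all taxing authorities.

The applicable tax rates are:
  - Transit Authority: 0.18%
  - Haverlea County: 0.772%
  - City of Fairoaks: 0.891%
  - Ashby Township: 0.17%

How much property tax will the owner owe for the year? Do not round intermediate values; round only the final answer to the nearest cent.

Assessed value = $2,016,000 × 0.67 = $1,350,720
Disability exemption = min($50,000, 40% × $1,350,720) = min($50,000, $540,288) = $50,000 (dollar cap binds)
Taxable value = $1,350,720 − $92,000 − $50,000 = $1,208,720
Transit Authority: $1,208,720 × 0.0018 = $2,175.696
Haverlea County: $1,208,720 × 0.00772 = $9,331.3184
City of Fairoaks: $1,208,720 × 0.00891 = $10,769.6952
Ashby Township: $1,208,720 × 0.0017 = $2,054.824
Total = $24,331.5336

$24,331.53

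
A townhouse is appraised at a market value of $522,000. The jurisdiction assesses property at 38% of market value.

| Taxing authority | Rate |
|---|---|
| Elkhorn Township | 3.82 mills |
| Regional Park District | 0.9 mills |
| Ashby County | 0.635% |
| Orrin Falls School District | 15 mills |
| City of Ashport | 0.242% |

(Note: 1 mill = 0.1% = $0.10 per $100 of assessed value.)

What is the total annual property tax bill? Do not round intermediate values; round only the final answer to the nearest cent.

$5,651.28

Assessed value = $522,000 × 0.38 = $198,360
Elkhorn Township: $198,360 × 0.00382 = $757.7352
Regional Park District: $198,360 × 0.0009 = $178.524
Ashby County: $198,360 × 0.00635 = $1,259.586
Orrin Falls School District: $198,360 × 0.015 = $2,975.4
City of Ashport: $198,360 × 0.00242 = $480.0312
Total = $5,651.2764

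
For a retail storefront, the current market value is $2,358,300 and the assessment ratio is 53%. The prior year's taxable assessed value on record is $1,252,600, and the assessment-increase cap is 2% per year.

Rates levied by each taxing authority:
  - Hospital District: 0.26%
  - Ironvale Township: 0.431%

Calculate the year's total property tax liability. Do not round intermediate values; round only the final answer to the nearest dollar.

$8,637

Uncapped assessed value = $2,358,300 × 0.53 = $1,249,899
Cap limit = $1,252,600 × 1.02 = $1,277,652
Taxable assessed value = min($1,249,899, $1,277,652) = $1,249,899 (cap does not bind)
Hospital District: $1,249,899 × 0.0026 = $3,249.7374
Ironvale Township: $1,249,899 × 0.00431 = $5,387.06469
Total = $8,636.80209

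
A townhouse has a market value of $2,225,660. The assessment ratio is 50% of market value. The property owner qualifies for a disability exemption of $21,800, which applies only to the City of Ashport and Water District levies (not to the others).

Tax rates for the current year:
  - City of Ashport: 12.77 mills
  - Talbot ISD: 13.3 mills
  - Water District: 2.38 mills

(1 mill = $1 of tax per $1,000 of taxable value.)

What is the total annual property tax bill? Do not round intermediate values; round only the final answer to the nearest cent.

Assessed value = $2,225,660 × 0.5 = $1,112,830
City of Ashport: ($1,112,830 − $21,800) × 0.01277 = $1,091,030 × 0.01277 = $13,932.4531
Talbot ISD: $1,112,830 × 0.0133 = $14,800.639
Water District: ($1,112,830 − $21,800) × 0.00238 = $1,091,030 × 0.00238 = $2,596.6514
Total = $31,329.7435

$31,329.74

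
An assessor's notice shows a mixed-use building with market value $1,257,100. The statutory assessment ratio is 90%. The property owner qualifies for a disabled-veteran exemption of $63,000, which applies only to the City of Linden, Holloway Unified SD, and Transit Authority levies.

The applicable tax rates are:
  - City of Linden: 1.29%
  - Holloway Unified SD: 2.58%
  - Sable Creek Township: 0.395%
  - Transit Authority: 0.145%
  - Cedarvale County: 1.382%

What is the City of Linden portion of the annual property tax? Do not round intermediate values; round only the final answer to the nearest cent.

$13,782.23

Assessed value = $1,257,100 × 0.9 = $1,131,390
City of Linden taxable value = $1,131,390 − $63,000 = $1,068,390
City of Linden levy = $1,068,390 × 0.0129 = $13,782.231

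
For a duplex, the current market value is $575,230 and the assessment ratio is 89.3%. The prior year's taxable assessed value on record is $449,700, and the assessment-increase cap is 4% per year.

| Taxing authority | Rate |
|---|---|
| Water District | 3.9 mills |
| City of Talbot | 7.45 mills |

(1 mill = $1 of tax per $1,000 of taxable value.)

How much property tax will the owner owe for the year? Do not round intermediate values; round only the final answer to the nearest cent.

Uncapped assessed value = $575,230 × 0.893 = $513,680.39
Cap limit = $449,700 × 1.04 = $467,688
Taxable assessed value = min($513,680.39, $467,688) = $467,688 (cap binds)
Water District: $467,688 × 0.0039 = $1,823.9832
City of Talbot: $467,688 × 0.00745 = $3,484.2756
Total = $5,308.2588

$5,308.26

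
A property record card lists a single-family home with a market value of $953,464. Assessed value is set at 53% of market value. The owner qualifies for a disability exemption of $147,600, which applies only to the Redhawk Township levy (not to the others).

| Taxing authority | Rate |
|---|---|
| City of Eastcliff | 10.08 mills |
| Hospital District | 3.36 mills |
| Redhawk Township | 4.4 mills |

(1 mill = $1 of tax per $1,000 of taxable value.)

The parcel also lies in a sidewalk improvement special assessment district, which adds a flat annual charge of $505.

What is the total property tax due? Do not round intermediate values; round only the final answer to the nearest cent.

$8,870.75

Assessed value = $953,464 × 0.53 = $505,335.92
City of Eastcliff: $505,335.92 × 0.01008 = $5,093.7860736
Hospital District: $505,335.92 × 0.00336 = $1,697.9286912
Redhawk Township: ($505,335.92 − $147,600) × 0.0044 = $357,735.92 × 0.0044 = $1,574.038048
Levies subtotal = $8,365.7528128
Total = $8,365.7528128 + $505 = $8,870.7528128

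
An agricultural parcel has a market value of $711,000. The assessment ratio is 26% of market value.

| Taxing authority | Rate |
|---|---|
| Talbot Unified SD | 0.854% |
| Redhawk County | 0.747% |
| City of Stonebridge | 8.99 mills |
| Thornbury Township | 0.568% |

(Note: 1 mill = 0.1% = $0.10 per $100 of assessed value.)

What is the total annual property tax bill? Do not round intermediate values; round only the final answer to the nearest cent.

Assessed value = $711,000 × 0.26 = $184,860
Talbot Unified SD: $184,860 × 0.00854 = $1,578.7044
Redhawk County: $184,860 × 0.00747 = $1,380.9042
City of Stonebridge: $184,860 × 0.00899 = $1,661.8914
Thornbury Township: $184,860 × 0.00568 = $1,050.0048
Total = $5,671.5048

$5,671.50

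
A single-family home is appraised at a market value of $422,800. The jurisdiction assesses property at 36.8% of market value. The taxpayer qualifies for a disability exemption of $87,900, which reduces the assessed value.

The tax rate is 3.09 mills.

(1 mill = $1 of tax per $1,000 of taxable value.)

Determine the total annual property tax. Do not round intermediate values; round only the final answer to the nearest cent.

Assessed value = $422,800 × 0.368 = $155,590.4
Taxable value = $155,590.4 − $87,900 = $67,690.4
Tax = $67,690.4 × 0.00309 = $209.163336

$209.16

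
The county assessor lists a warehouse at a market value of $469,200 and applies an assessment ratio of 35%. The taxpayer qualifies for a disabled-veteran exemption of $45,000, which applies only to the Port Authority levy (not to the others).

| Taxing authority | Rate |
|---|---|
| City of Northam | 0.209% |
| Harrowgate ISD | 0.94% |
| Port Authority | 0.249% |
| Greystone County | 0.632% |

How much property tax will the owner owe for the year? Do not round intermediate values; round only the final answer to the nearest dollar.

$3,222

Assessed value = $469,200 × 0.35 = $164,220
City of Northam: $164,220 × 0.00209 = $343.2198
Harrowgate ISD: $164,220 × 0.0094 = $1,543.668
Port Authority: ($164,220 − $45,000) × 0.00249 = $119,220 × 0.00249 = $296.8578
Greystone County: $164,220 × 0.00632 = $1,037.8704
Total = $3,221.616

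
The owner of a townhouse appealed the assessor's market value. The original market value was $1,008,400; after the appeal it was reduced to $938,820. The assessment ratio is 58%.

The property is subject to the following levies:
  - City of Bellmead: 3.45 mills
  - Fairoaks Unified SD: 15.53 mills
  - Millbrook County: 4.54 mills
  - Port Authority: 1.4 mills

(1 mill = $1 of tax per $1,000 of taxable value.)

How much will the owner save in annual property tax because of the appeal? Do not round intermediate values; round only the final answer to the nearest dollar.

Old assessed value = $1,008,400 × 0.58 = $584,872
New assessed value = $938,820 × 0.58 = $544,515.6
Combined rate = 0.00345 + 0.01553 + 0.00454 + 0.0014 = 0.02492
Old tax = $584,872 × 0.02492 = $14,575.01024
New tax = $544,515.6 × 0.02492 = $13,569.328752
Reduction = $14,575.01024 − $13,569.328752 = $1,005.681488

$1,006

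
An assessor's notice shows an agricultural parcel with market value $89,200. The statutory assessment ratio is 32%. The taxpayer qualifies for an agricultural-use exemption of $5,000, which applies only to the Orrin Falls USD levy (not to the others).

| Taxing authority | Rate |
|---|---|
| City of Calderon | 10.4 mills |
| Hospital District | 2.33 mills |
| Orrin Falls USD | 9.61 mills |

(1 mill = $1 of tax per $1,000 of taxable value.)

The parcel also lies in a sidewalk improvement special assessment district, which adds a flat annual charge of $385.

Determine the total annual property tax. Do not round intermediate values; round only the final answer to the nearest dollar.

$975

Assessed value = $89,200 × 0.32 = $28,544
City of Calderon: $28,544 × 0.0104 = $296.8576
Hospital District: $28,544 × 0.00233 = $66.50752
Orrin Falls USD: ($28,544 − $5,000) × 0.00961 = $23,544 × 0.00961 = $226.25784
Levies subtotal = $589.62296
Total = $589.62296 + $385 = $974.62296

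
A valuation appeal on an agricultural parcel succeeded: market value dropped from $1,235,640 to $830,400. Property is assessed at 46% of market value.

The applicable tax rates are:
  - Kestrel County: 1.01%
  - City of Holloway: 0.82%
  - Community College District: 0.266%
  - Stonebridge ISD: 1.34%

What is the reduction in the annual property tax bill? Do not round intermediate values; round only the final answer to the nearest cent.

Old assessed value = $1,235,640 × 0.46 = $568,394.4
New assessed value = $830,400 × 0.46 = $381,984
Combined rate = 0.0101 + 0.0082 + 0.00266 + 0.0134 = 0.03436
Old tax = $568,394.4 × 0.03436 = $19,530.031584
New tax = $381,984 × 0.03436 = $13,124.97024
Reduction = $19,530.031584 − $13,124.97024 = $6,405.061344

$6,405.06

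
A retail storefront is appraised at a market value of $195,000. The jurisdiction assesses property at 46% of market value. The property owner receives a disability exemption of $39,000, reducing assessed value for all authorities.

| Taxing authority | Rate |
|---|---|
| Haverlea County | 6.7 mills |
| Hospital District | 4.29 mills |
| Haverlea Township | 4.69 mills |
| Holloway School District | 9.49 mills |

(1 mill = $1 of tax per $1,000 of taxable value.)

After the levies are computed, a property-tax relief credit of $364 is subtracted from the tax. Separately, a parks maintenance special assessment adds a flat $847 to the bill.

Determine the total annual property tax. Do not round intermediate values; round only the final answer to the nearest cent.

$1,759.12

Assessed value = $195,000 × 0.46 = $89,700
Taxable value = $89,700 − $39,000 = $50,700
Haverlea County: $50,700 × 0.0067 = $339.69
Hospital District: $50,700 × 0.00429 = $217.503
Haverlea Township: $50,700 × 0.00469 = $237.783
Holloway School District: $50,700 × 0.00949 = $481.143
Levies subtotal = $1,276.119
After credit = $1,276.119 − $364 = $912.119
Total = $912.119 + $847 = $1,759.119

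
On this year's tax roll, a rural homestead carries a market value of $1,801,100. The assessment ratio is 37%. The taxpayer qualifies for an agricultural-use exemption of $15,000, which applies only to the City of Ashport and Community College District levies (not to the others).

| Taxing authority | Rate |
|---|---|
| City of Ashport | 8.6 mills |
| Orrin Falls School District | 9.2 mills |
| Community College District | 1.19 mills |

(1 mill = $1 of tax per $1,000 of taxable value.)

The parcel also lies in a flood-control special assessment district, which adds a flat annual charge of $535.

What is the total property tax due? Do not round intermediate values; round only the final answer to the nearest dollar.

$13,043

Assessed value = $1,801,100 × 0.37 = $666,407
City of Ashport: ($666,407 − $15,000) × 0.0086 = $651,407 × 0.0086 = $5,602.1002
Orrin Falls School District: $666,407 × 0.0092 = $6,130.9444
Community College District: ($666,407 − $15,000) × 0.00119 = $651,407 × 0.00119 = $775.17433
Levies subtotal = $12,508.21893
Total = $12,508.21893 + $535 = $13,043.21893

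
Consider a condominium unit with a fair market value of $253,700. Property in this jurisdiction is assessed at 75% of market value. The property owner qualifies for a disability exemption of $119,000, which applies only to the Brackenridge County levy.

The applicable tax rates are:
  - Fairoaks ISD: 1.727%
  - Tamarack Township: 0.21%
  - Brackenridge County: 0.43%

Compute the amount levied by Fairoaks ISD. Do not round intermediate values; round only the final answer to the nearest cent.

Assessed value = $253,700 × 0.75 = $190,275
Fairoaks ISD taxable value = $190,275 (exemption does not apply)
Fairoaks ISD levy = $190,275 × 0.01727 = $3,286.04925

$3,286.05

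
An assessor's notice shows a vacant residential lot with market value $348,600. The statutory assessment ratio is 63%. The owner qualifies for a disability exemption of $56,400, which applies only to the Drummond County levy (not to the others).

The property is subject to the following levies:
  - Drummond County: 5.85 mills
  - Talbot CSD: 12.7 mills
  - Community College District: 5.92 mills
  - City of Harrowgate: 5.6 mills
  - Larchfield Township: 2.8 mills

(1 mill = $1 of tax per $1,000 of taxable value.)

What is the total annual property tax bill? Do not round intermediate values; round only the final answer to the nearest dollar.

Assessed value = $348,600 × 0.63 = $219,618
Drummond County: ($219,618 − $56,400) × 0.00585 = $163,218 × 0.00585 = $954.8253
Talbot CSD: $219,618 × 0.0127 = $2,789.1486
Community College District: $219,618 × 0.00592 = $1,300.13856
City of Harrowgate: $219,618 × 0.0056 = $1,229.8608
Larchfield Township: $219,618 × 0.0028 = $614.9304
Total = $6,888.90366

$6,889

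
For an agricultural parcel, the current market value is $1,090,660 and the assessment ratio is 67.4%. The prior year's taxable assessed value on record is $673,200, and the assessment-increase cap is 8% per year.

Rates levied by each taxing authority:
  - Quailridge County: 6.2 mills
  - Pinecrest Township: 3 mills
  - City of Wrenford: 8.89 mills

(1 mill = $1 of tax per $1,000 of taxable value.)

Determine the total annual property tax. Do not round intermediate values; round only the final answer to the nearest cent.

Uncapped assessed value = $1,090,660 × 0.674 = $735,104.84
Cap limit = $673,200 × 1.08 = $727,056
Taxable assessed value = min($735,104.84, $727,056) = $727,056 (cap binds)
Quailridge County: $727,056 × 0.0062 = $4,507.7472
Pinecrest Township: $727,056 × 0.003 = $2,181.168
City of Wrenford: $727,056 × 0.00889 = $6,463.52784
Total = $13,152.44304

$13,152.44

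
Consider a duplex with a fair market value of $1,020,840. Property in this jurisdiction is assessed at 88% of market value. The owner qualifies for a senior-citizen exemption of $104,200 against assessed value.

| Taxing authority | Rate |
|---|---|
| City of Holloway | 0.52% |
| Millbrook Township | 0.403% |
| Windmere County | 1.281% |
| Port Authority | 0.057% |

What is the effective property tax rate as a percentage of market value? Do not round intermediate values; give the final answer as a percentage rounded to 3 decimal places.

Assessed value = $1,020,840 × 0.88 = $898,339.2
Taxable value = $898,339.2 − $104,200 = $794,139.2
City of Holloway: $794,139.2 × 0.0052 = $4,129.52384
Millbrook Township: $794,139.2 × 0.00403 = $3,200.380976
Windmere County: $794,139.2 × 0.01281 = $10,172.923152
Port Authority: $794,139.2 × 0.00057 = $452.659344
Total tax = $17,955.487312
Effective rate = $17,955.487312 ÷ $1,020,840 = 1.759% of market value

1.759%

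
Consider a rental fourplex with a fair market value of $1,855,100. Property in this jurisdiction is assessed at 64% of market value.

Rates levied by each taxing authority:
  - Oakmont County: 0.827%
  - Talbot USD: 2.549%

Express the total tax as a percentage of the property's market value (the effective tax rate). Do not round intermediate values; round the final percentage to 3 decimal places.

Assessed value = $1,855,100 × 0.64 = $1,187,264
Oakmont County: $1,187,264 × 0.00827 = $9,818.67328
Talbot USD: $1,187,264 × 0.02549 = $30,263.35936
Total tax = $40,082.03264
Effective rate = $40,082.03264 ÷ $1,855,100 = 2.161% of market value

2.161%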